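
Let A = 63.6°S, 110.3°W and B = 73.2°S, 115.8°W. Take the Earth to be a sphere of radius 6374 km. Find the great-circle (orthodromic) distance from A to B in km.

cos σ = sin φ₁ sin φ₂ + cos φ₁ cos φ₂ cos Δλ
      = sin(-63.60°)sin(-73.20°) + cos(-63.60°)cos(-73.20°)cos(-5.50°) = 0.9854
σ = 9.801° → d = Rσ = 6374·0.17106 = 1090 km

1090 km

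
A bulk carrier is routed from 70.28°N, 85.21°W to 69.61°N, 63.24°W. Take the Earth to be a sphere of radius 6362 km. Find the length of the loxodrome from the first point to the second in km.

840 km

Rhumb course C = atan2(Δλ, Δψ) with Δψ = ln[tan(π/4+φ₂/2)/tan(π/4+φ₁/2)] = -0.0341, Δλ = +0.3834 → C = 95.08°
d = R·|Δφ| / |cos C| = 6362·0.01169 / 0.08859 = 840 km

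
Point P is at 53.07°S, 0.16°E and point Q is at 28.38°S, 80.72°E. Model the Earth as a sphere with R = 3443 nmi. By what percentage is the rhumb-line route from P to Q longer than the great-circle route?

4.1%

Great circle: σ = 1.0853 rad → d_gc = Rσ = 3736.7 nmi
Rhumb: Δφ = +0.4309, Δλ = +1.4060, Δψ = +0.5799, q = Δφ/Δψ = 0.7430 → d_rh = R√(Δφ²+q²Δλ²) = 3891.0 nmi
Excess = (3891.0 − 3736.7) / 3736.7 = 154.3 / 3736.7 = 4.13% ≈ 4.1%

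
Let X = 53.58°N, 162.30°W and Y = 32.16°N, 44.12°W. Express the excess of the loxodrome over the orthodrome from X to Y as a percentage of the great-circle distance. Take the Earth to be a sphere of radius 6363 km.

11.2%

Great circle: σ = 1.3786 rad → d_gc = Rσ = 8772.3 km
Rhumb: Δφ = -0.3738, Δλ = +2.0626, Δψ = -0.5184, q = Δφ/Δψ = 0.7211 → d_rh = R√(Δφ²+q²Δλ²) = 9758.5 km
Excess = (9758.5 − 8772.3) / 8772.3 = 986.2 / 8772.3 = 11.24% ≈ 11.2%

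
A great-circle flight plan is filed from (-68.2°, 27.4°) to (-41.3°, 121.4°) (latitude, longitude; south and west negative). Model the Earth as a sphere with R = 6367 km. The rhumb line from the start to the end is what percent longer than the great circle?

Great circle: σ = 0.9356 rad → d_gc = Rσ = 5956.9 km
Rhumb: Δφ = +0.4695, Δλ = +1.6406, Δψ = +0.8545, q = Δφ/Δψ = 0.5494 → d_rh = R√(Δφ²+q²Δλ²) = 6471.2 km
Excess = (6471.2 − 5956.9) / 5956.9 = 514.3 / 5956.9 = 8.63% ≈ 8.6%

8.6%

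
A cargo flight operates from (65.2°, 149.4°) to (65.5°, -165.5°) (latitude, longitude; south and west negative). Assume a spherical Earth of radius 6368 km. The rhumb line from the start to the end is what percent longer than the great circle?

2.2%

Great circle: σ = 0.3213 rad → d_gc = Rσ = 2046.1 km
Rhumb: Δφ = +0.0052, Δλ = +0.7871, Δψ = +0.0126, q = Δφ/Δψ = 0.4171 → d_rh = R√(Δφ²+q²Δλ²) = 2090.8 km
Excess = (2090.8 − 2046.1) / 2046.1 = 44.7 / 2046.1 = 2.18% ≈ 2.2%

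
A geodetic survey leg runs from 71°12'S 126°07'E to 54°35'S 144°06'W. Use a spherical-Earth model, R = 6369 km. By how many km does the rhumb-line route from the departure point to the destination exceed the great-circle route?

Great circle: cos σ = sin φ₁ sin φ₂ + cos φ₁ cos φ₂ cos Δλ,  σ = 0.6885 rad → d_gc = 4385.2 km
Rhumb line: Δψ = +0.6569, q = Δφ/Δψ = 0.4415, d_rh = R√(Δφ²+q²Δλ²) = 4777.9 km
Excess = 4777.9 − 4385.2 = 392.7 ≈ 393 km

393 km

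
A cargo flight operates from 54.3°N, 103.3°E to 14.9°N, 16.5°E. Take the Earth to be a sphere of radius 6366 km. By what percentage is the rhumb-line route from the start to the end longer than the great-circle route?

4.0%

Great circle: σ = 1.3281 rad → d_gc = Rσ = 8454.9 km
Rhumb: Δφ = -0.6877, Δλ = -1.5149, Δψ = -0.8701, q = Δφ/Δψ = 0.7903 → d_rh = R√(Δφ²+q²Δλ²) = 8789.8 km
Excess = (8789.8 − 8454.9) / 8454.9 = 334.9 / 8454.9 = 3.96% ≈ 4.0%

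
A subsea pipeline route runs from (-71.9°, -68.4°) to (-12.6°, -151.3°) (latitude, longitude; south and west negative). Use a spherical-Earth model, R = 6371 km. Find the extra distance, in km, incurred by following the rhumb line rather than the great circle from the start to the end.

420 km

Great circle: cos σ = sin φ₁ sin φ₂ + cos φ₁ cos φ₂ cos Δλ,  σ = 1.3235 rad → d_gc = 8431.8 km
Rhumb line: Δψ = +1.6154, q = Δφ/Δψ = 0.6407, d_rh = R√(Δφ²+q²Δλ²) = 8852.1 km
Excess = 8852.1 − 8431.8 = 420.3 ≈ 420 km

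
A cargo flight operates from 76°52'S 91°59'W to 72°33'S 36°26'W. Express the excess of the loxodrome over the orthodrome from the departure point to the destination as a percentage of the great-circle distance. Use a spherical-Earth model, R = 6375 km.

Great circle: σ = 0.2554 rad → d_gc = Rσ = 1627.96 km
Rhumb: Δφ = +0.0753, Δλ = +0.9695, Δψ = +0.2876, q = Δφ/Δψ = 0.2620 → d_rh = R√(Δφ²+q²Δλ²) = 1689.04 km
Excess = (1689.04 − 1627.96) / 1627.96 = 61.08 / 1627.96 = 3.752% ≈ 3.8%

3.8%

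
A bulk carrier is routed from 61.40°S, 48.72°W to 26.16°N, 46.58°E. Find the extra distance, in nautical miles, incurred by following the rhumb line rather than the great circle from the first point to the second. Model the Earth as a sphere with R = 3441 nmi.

166 nmi

Great circle: cos σ = sin φ₁ sin φ₂ + cos φ₁ cos φ₂ cos Δλ,  σ = 2.0117 rad → d_gc = 6922.3 nmi
Rhumb line: Δψ = +1.8402, q = Δφ/Δψ = 0.8305, d_rh = R√(Δφ²+q²Δλ²) = 7088.3 nmi
Excess = 7088.3 − 6922.3 = 166.0 ≈ 166 nmi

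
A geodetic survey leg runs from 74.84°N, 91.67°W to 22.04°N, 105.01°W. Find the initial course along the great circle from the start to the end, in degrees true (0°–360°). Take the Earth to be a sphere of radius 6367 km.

N = sin Δλ·cos φ₂ = -0.2139;  D = cos φ₁ sin φ₂ − sin φ₁ cos φ₂ cos Δλ = -0.7724
initial course = atan2(N, D) = 195.48°

195.5°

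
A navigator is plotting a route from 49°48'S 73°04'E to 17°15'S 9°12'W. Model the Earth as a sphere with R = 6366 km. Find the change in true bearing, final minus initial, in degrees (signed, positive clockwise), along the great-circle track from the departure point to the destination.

At departure: θ₁ = atan2(sin Δλ cos φ₂, cos φ₁ sin φ₂ − sin φ₁ cos φ₂ cos Δλ) = 264.37°
At arrival: θ₂ = atan2(sin Δλ cos φ₁, −cos φ₂ sin φ₁ + sin φ₂ cos φ₁ cos Δλ) = 317.73°
Δθ = θ₂ − θ₁ = +53.4°

+53.4°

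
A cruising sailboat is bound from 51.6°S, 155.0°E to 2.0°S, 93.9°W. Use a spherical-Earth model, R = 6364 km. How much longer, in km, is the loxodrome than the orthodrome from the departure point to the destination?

Great circle: cos σ = sin φ₁ sin φ₂ + cos φ₁ cos φ₂ cos Δλ,  σ = 1.7682 rad → d_gc = 11252.8 km
Rhumb line: Δψ = +1.0200, q = Δφ/Δψ = 0.8487, d_rh = R√(Δφ²+q²Δλ²) = 11834.2 km
Excess = 11834.2 − 11252.8 = 581.4 ≈ 581 km

581 km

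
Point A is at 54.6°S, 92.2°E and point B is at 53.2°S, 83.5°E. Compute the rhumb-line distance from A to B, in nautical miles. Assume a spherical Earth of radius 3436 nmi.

Δψ = ln[tan(π/4+φ₂/2)/tan(π/4+φ₁/2)] = +0.0415;  Δφ = +0.0244 rad,  Δλ = -0.1518 rad
q = Δφ/Δψ = 0.5891
d = R·√(Δφ² + q²Δλ²) = 3436·0.09273 = 319 nmi

319 nmi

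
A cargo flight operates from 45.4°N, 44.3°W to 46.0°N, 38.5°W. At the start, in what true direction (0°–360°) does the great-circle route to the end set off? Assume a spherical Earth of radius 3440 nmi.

79.5°

θ = atan2( sin Δλ·cos φ₂ ,  cos φ₁ sin φ₂ − sin φ₁ cos φ₂ cos Δλ )
  = atan2(+0.0702, +0.0130) = 79.51°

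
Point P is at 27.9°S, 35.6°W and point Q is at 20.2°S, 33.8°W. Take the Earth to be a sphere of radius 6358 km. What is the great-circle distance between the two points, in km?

Haversine: a = sin²(Δφ/2)+cos φ₁ cos φ₂ sin²(Δλ/2) = 0.00471;  σ = 2·atan2(√a,√(1−a))
σ = 7.873° → d = Rσ = 6358·0.13741 = 874 km

874 km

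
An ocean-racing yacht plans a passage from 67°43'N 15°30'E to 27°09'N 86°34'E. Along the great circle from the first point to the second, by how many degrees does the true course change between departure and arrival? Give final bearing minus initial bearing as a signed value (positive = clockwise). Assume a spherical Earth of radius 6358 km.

Initial bearing θ₁ = atan2(sin Δλ cos φ₂, cos φ₁ sin φ₂ − sin φ₁ cos φ₂ cos Δλ) = 96.38°
Final bearing θ₂ = (initial bearing from the destination back to the start) + 180° = 154.94°
Δθ = θ₂ − θ₁ = +58.6°

+58.6°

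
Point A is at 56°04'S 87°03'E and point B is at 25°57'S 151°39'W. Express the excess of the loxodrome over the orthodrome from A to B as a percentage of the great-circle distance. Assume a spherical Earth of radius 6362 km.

Great circle: σ = 1.4683 rad → d_gc = Rσ = 9341.5 km
Rhumb: Δφ = +0.5256, Δλ = +2.1171, Δψ = +0.7179, q = Δφ/Δψ = 0.7322 → d_rh = R√(Δφ²+q²Δλ²) = 10413.4 km
Excess = (10413.4 − 9341.5) / 9341.5 = 1071.9 / 9341.5 = 11.47% ≈ 11.5%

11.5%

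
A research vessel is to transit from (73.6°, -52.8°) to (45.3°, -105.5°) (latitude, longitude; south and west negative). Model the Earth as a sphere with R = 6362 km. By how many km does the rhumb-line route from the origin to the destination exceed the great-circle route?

110 km

Great circle: cos σ = sin φ₁ sin φ₂ + cos φ₁ cos φ₂ cos Δλ,  σ = 0.6398 rad → d_gc = 4070.3 km
Rhumb line: Δψ = -1.0484, q = Δφ/Δψ = 0.4711, d_rh = R√(Δφ²+q²Δλ²) = 4180.2 km
Excess = 4180.2 − 4070.3 = 109.9 ≈ 110 km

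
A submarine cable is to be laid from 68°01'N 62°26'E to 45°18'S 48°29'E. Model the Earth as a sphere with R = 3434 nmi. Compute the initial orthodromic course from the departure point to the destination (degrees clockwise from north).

190.7°

N = sin Δλ·cos φ₂ = -0.1696;  D = cos φ₁ sin φ₂ − sin φ₁ cos φ₂ cos Δλ = -0.8991
initial course = atan2(N, D) = 190.68°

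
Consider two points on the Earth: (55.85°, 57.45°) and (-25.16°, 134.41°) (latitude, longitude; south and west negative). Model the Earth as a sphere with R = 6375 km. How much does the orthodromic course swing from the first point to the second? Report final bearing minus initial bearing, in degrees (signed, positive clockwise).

+30.9°

Initial bearing θ₁ = atan2(sin Δλ cos φ₂, cos φ₁ sin φ₂ − sin φ₁ cos φ₂ cos Δλ) = 114.81°
Final bearing θ₂ = (initial bearing from the destination back to the start) + 180° = 145.74°
Δθ = θ₂ − θ₁ = +30.9°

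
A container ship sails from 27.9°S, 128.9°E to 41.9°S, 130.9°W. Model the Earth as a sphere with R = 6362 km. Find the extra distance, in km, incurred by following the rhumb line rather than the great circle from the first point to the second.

474 km

Great circle: cos σ = sin φ₁ sin φ₂ + cos φ₁ cos φ₂ cos Δλ,  σ = 1.3735 rad → d_gc = 8738.2 km
Rhumb line: Δψ = -0.2994, q = Δφ/Δψ = 0.8161, d_rh = R√(Δφ²+q²Δλ²) = 9212.1 km
Excess = 9212.1 − 8738.2 = 473.9 ≈ 474 km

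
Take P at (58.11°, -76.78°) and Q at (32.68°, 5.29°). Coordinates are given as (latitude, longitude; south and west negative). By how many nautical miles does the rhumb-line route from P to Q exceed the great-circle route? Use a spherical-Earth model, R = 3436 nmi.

Great circle: cos σ = sin φ₁ sin φ₂ + cos φ₁ cos φ₂ cos Δλ,  σ = 1.0242 rad → d_gc = 3519.10 nmi
Rhumb line: Δψ = -0.6487, q = Δφ/Δψ = 0.6842, d_rh = R√(Δφ²+q²Δλ²) = 3696.59 nmi
Excess = 3696.59 − 3519.10 = 177.49 ≈ 177 nmi

177 nmi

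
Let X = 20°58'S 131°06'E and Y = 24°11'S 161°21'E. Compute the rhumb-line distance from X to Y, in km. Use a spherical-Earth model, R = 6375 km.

3128 km

Δψ = ln[tan(π/4+φ₂/2)/tan(π/4+φ₁/2)] = -0.0608;  Δφ = -0.0561 rad,  Δλ = +0.5280 rad
q = Δφ/Δψ = 0.9232
d = R·√(Δφ² + q²Δλ²) = 6375·0.49064 = 3128 km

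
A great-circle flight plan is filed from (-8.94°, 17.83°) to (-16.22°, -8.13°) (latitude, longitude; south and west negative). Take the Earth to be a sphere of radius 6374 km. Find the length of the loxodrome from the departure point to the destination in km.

Δψ = ln[tan(π/4+φ₂/2)/tan(π/4+φ₁/2)] = -0.1303;  Δφ = -0.1271 rad,  Δλ = -0.4531 rad
q = Δφ/Δψ = 0.9753
d = R·√(Δφ² + q²Δλ²) = 6374·0.45979 = 2931 km

2931 km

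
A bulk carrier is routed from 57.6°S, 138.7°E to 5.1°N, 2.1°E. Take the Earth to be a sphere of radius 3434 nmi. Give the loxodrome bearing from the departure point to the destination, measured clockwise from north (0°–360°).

299.1°

Meridional parts: M(φ₁)=-1.2361, M(φ₂)=+0.0891 → ΔM = +1.3252;  Δλ = -2.3841 rad
tan C = Δλ / ΔM = -1.7991 → C = 299.07°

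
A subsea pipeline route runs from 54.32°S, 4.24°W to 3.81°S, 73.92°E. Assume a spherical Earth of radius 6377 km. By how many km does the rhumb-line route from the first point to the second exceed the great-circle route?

218 km

Great circle: cos σ = sin φ₁ sin φ₂ + cos φ₁ cos φ₂ cos Δλ,  σ = 1.3965 rad → d_gc = 8905.7 km
Rhumb line: Δψ = +1.0672, q = Δφ/Δψ = 0.8261, d_rh = R√(Δφ²+q²Δλ²) = 9123.9 km
Excess = 9123.9 − 8905.7 = 218.2 ≈ 218 km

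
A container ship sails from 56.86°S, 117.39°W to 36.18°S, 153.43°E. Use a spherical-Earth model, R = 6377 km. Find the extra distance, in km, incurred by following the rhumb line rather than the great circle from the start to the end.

419 km

Great circle: cos σ = sin φ₁ sin φ₂ + cos φ₁ cos φ₂ cos Δλ,  σ = 1.0465 rad → d_gc = 6673.4 km
Rhumb line: Δψ = +0.5340, q = Δφ/Δψ = 0.6759, d_rh = R√(Δφ²+q²Δλ²) = 7092.3 km
Excess = 7092.3 − 6673.4 = 418.9 ≈ 419 km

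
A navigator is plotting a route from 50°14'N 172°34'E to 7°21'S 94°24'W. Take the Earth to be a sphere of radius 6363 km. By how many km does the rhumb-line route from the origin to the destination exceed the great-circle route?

Great circle: cos σ = sin φ₁ sin φ₂ + cos φ₁ cos φ₂ cos Δλ,  σ = 1.7031 rad → d_gc = 10836.7 km
Rhumb line: Δψ = -1.1457, q = Δφ/Δψ = 0.8772, d_rh = R√(Δφ²+q²Δλ²) = 11092.4 km
Excess = 11092.4 − 10836.7 = 255.7 ≈ 256 km

256 km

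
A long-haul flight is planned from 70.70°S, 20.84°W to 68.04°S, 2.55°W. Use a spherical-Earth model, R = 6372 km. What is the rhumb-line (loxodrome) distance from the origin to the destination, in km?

Δψ = ln[tan(π/4+φ₂/2)/tan(π/4+φ₁/2)] = +0.1319;  Δφ = +0.0464 rad,  Δλ = +0.3192 rad
q = Δφ/Δψ = 0.3519
d = R·√(Δφ² + q²Δλ²) = 6372·0.12154 = 774 km

774 km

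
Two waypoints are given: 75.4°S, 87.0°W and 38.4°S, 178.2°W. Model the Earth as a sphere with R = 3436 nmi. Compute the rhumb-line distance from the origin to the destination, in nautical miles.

Rhumb course C = atan2(Δλ, Δψ) with Δψ = ln[tan(π/4+φ₂/2)/tan(π/4+φ₁/2)] = +1.3280, Δλ = -1.5917 → C = 309.84°
d = R·|Δφ| / |cos C| = 3436·0.64577 / 0.64064 = 3464 nmi

3464 nmi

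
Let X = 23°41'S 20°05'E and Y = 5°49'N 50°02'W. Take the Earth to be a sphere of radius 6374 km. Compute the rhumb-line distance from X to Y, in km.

Δψ = ln[tan(π/4+φ₂/2)/tan(π/4+φ₁/2)] = +0.5273;  Δφ = +0.5149 rad,  Δλ = -1.2238 rad
q = Δφ/Δψ = 0.9763
d = R·√(Δφ² + q²Δλ²) = 6374·1.30103 = 8293 km

8293 km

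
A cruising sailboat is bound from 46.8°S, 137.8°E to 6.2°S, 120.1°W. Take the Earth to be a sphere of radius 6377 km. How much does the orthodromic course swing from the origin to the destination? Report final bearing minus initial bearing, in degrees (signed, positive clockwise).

-61.0°

At departure: θ₁ = atan2(sin Δλ cos φ₂, cos φ₁ sin φ₂ − sin φ₁ cos φ₂ cos Δλ) = 103.08°
At arrival: θ₂ = atan2(sin Δλ cos φ₁, −cos φ₂ sin φ₁ + sin φ₂ cos φ₁ cos Δλ) = 42.12°
Δθ = θ₂ − θ₁ = -61.0°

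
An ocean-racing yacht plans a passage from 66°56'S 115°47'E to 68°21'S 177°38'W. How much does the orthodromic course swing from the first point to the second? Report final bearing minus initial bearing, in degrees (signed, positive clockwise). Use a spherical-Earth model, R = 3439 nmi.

-62.5°

Initial bearing θ₁ = atan2(sin Δλ cos φ₂, cos φ₁ sin φ₂ − sin φ₁ cos φ₂ cos Δλ) = 124.11°
Final bearing θ₂ = (initial bearing from the destination back to the start) + 180° = 61.56°
Δθ = θ₂ − θ₁ = -62.5°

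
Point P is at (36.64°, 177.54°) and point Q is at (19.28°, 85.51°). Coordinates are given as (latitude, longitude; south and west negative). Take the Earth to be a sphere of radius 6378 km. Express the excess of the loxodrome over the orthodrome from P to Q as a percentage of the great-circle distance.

3.0%

Great circle: σ = 1.3997 rad → d_gc = Rσ = 8927.6 km
Rhumb: Δφ = -0.3030, Δλ = -1.6062, Δψ = -0.3451, q = Δφ/Δψ = 0.8780 → d_rh = R√(Δφ²+q²Δλ²) = 9199.6 km
Excess = (9199.6 − 8927.6) / 8927.6 = 272.0 / 8927.6 = 3.047% ≈ 3.0%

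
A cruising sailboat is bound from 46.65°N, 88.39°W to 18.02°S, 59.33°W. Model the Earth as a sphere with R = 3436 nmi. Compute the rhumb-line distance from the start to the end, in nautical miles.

Δψ = ln[tan(π/4+φ₂/2)/tan(π/4+φ₁/2)] = -1.2425;  Δφ = -1.1287 rad,  Δλ = +0.5072 rad
q = Δφ/Δψ = 0.9084
d = R·√(Δφ² + q²Δλ²) = 3436·1.21912 = 4189 nmi

4189 nmi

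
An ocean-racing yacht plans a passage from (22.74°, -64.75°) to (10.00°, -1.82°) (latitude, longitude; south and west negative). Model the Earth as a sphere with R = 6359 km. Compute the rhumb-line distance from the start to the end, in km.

6833 km

Rhumb course C = atan2(Δλ, Δψ) with Δψ = ln[tan(π/4+φ₂/2)/tan(π/4+φ₁/2)] = -0.2323, Δλ = +1.0983 → C = 101.94°
d = R·|Δφ| / |cos C| = 6359·0.22235 / 0.20693 = 6833 km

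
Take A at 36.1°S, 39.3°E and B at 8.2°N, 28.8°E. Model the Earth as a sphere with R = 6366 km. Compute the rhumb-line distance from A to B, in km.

5043 km

Δψ = ln[tan(π/4+φ₂/2)/tan(π/4+φ₁/2)] = +0.8200;  Δφ = +0.7732 rad,  Δλ = -0.1833 rad
q = Δφ/Δψ = 0.9429
d = R·√(Δφ² + q²Δλ²) = 6366·0.79225 = 5043 km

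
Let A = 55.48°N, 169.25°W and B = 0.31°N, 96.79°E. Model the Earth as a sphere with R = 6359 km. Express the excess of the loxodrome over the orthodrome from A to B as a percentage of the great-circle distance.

Great circle: σ = 1.6055 rad → d_gc = Rσ = 10209.3 km
Rhumb: Δφ = -0.9629, Δλ = -1.6399, Δψ = -1.1635, q = Δφ/Δψ = 0.8276 → d_rh = R√(Δφ²+q²Δλ²) = 10581.6 km
Excess = (10581.6 − 10209.3) / 10209.3 = 372.3 / 10209.3 = 3.647% ≈ 3.6%

3.6%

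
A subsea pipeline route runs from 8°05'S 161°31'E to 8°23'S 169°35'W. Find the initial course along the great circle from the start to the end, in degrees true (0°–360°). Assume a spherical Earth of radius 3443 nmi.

92.7°

N = sin Δλ·cos φ₂ = +0.4781;  D = cos φ₁ sin φ₂ − sin φ₁ cos φ₂ cos Δλ = -0.0226
initial course = atan2(N, D) = 92.70°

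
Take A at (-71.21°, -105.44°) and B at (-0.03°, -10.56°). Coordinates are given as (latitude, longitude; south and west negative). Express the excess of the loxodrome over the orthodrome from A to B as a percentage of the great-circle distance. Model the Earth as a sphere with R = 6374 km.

5.7%

Great circle: σ = 1.5977 rad → d_gc = Rσ = 10183.8 km
Rhumb: Δφ = +1.2423, Δλ = +1.6560, Δψ = +1.7985, q = Δφ/Δψ = 0.6908 → d_rh = R√(Δφ²+q²Δλ²) = 10764.0 km
Excess = (10764.0 − 10183.8) / 10183.8 = 580.2 / 10183.8 = 5.70% ≈ 5.7%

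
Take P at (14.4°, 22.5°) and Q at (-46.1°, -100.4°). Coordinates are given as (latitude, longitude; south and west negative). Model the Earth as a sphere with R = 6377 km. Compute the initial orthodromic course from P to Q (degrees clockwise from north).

N = sin Δλ·cos φ₂ = -0.5822;  D = cos φ₁ sin φ₂ − sin φ₁ cos φ₂ cos Δλ = -0.6042
initial course = atan2(N, D) = 223.94°

223.9°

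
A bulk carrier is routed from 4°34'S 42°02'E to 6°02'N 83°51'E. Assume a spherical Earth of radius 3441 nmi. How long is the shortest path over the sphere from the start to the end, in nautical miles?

Haversine: a = sin²(Δφ/2)+cos φ₁ cos φ₂ sin²(Δλ/2) = 0.13478;  σ = 2·atan2(√a,√(1−a))
σ = 43.077° → d = Rσ = 3441·0.75184 = 2587 nmi

2587 nmi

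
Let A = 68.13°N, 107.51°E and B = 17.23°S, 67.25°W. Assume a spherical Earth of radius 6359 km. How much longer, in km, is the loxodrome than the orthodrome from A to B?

Great circle: cos σ = sin φ₁ sin φ₂ + cos φ₁ cos φ₂ cos Δλ,  σ = 2.2513 rad → d_gc = 14316.1 km
Rhumb line: Δψ = -1.9494, q = Δφ/Δψ = 0.7643, d_rh = R√(Δφ²+q²Δλ²) = 17592.1 km
Excess = 17592.1 − 14316.1 = 3276.0 ≈ 3276 km

3276 km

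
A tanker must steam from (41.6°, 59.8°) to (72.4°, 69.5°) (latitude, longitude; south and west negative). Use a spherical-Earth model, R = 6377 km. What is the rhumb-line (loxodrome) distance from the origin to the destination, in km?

3471 km

Rhumb course C = atan2(Δλ, Δψ) with Δψ = ln[tan(π/4+φ₂/2)/tan(π/4+φ₁/2)] = +1.0658, Δλ = +0.1693 → C = 9.03°
d = R·|Δφ| / |cos C| = 6377·0.53756 / 0.98762 = 3471 km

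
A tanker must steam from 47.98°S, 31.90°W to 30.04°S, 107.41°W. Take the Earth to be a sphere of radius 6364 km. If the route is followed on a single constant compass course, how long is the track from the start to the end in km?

6756 km

Δψ = ln[tan(π/4+φ₂/2)/tan(π/4+φ₁/2)] = +0.4068;  Δφ = +0.3131 rad,  Δλ = -1.3179 rad
q = Δφ/Δψ = 0.7696
d = R·√(Δφ² + q²Δλ²) = 6364·1.06153 = 6756 km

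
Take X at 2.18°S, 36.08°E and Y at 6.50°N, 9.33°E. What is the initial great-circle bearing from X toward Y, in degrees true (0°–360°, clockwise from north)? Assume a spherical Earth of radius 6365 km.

θ = atan2( sin Δλ·cos φ₂ ,  cos φ₁ sin φ₂ − sin φ₁ cos φ₂ cos Δλ )
  = atan2(-0.4472, +0.1469) = 288.18°

288.2°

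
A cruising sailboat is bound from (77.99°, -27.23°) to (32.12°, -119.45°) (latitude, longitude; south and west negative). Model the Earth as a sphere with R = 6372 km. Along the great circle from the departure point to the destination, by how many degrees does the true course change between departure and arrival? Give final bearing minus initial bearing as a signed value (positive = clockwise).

Initial bearing θ₁ = atan2(sin Δλ cos φ₂, cos φ₁ sin φ₂ − sin φ₁ cos φ₂ cos Δλ) = 279.57°
Final bearing θ₂ = (initial bearing from the destination back to the start) + 180° = 194.02°
Δθ = θ₂ − θ₁ = -85.6°

-85.6°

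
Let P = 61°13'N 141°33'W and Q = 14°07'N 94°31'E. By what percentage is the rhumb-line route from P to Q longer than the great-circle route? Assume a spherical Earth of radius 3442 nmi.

11.2%

Great circle: σ = 1.6177 rad → d_gc = Rσ = 5568.2 nmi
Rhumb: Δφ = -0.8221, Δλ = -2.1630, Δψ = -1.1113, q = Δφ/Δψ = 0.7397 → d_rh = R√(Δφ²+q²Δλ²) = 6191.6 nmi
Excess = (6191.6 − 5568.2) / 5568.2 = 623.4 / 5568.2 = 11.20% ≈ 11.2%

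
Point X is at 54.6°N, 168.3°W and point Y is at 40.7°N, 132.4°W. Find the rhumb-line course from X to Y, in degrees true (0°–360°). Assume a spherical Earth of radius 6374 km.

Δψ = ln[tan(π/4+φ₂/2)/tan(π/4+φ₁/2)] = -0.3632
Δλ = +0.6266 rad (taken the short way round)
course = atan2(Δλ, Δψ) = 120.10°

120.1°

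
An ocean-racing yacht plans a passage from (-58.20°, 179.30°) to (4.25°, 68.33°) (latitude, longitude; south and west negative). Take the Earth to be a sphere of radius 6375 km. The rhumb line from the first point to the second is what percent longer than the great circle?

5.5%

Great circle: σ = 1.8246 rad → d_gc = Rσ = 11631.6 km
Rhumb: Δφ = +1.0900, Δλ = -1.9368, Δψ = +1.3300, q = Δφ/Δψ = 0.8195 → d_rh = R√(Δφ²+q²Δλ²) = 12274.6 km
Excess = (12274.6 − 11631.6) / 11631.6 = 643.0 / 11631.6 = 5.53% ≈ 5.5%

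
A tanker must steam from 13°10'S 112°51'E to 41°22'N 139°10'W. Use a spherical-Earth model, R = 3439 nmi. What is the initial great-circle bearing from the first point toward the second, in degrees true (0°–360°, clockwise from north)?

θ = atan2( sin Δλ·cos φ₂ ,  cos φ₁ sin φ₂ − sin φ₁ cos φ₂ cos Δλ )
  = atan2(+0.7138, +0.5907) = 50.39°

50.4°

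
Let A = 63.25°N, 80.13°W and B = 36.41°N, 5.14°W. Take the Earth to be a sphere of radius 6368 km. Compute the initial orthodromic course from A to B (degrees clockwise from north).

N = sin Δλ·cos φ₂ = +0.7773;  D = cos φ₁ sin φ₂ − sin φ₁ cos φ₂ cos Δλ = +0.0810
initial course = atan2(N, D) = 84.05°

84.0°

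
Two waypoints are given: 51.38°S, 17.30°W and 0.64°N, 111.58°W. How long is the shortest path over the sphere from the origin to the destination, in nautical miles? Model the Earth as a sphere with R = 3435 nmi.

cos σ = sin φ₁ sin φ₂ + cos φ₁ cos φ₂ cos Δλ
      = sin(-51.38°)sin(0.64°) + cos(-51.38°)cos(0.64°)cos(-94.28°) = -0.0553
σ = 93.170° → d = Rσ = 3435·1.62613 = 5586 nmi

5586 nmi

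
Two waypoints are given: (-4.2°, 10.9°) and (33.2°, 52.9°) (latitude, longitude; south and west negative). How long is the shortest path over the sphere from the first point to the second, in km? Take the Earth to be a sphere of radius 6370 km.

cos σ = sin φ₁ sin φ₂ + cos φ₁ cos φ₂ cos Δλ
      = sin(-4.20°)sin(33.20°) + cos(-4.20°)cos(33.20°)cos(42.00°) = 0.5801
σ = 54.545° → d = Rσ = 6370·0.95199 = 6064 km

6064 km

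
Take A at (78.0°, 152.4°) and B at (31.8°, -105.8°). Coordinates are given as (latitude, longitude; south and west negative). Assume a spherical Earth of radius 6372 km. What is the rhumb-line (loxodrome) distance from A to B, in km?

Rhumb course C = atan2(Δλ, Δψ) with Δψ = ln[tan(π/4+φ₂/2)/tan(π/4+φ₁/2)] = -1.6669, Δλ = +1.7767 → C = 133.17°
d = R·|Δφ| / |cos C| = 6372·0.80634 / 0.68420 = 7510 km

7510 km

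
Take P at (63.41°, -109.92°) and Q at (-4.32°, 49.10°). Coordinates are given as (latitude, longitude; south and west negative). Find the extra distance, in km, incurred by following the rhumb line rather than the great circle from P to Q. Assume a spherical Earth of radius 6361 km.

2463 km

Great circle: cos σ = sin φ₁ sin φ₂ + cos φ₁ cos φ₂ cos Δλ,  σ = 2.0761 rad → d_gc = 13206.3 km
Rhumb line: Δψ = -1.5181, q = Δφ/Δψ = 0.7787, d_rh = R√(Δφ²+q²Δλ²) = 15669.0 km
Excess = 15669.0 − 13206.3 = 2462.7 ≈ 2463 km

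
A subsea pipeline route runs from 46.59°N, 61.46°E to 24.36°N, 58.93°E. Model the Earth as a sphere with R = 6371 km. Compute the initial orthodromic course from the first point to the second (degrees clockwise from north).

186.1°

N = sin Δλ·cos φ₂ = -0.0402;  D = cos φ₁ sin φ₂ − sin φ₁ cos φ₂ cos Δλ = -0.3777
initial course = atan2(N, D) = 186.08°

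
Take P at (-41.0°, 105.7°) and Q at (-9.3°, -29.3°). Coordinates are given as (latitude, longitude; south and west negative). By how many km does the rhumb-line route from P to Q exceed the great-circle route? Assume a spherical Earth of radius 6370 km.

Great circle: cos σ = sin φ₁ sin φ₂ + cos φ₁ cos φ₂ cos Δλ,  σ = 2.0049 rad → d_gc = 12771.4 km
Rhumb line: Δψ = +0.6228, q = Δφ/Δψ = 0.8883, d_rh = R√(Δφ²+q²Δλ²) = 13790.6 km
Excess = 13790.6 − 12771.4 = 1019.2 ≈ 1019 km

1019 km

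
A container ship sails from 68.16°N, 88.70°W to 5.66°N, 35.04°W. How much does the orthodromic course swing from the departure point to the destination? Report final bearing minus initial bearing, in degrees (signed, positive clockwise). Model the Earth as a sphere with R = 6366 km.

Initial bearing θ₁ = atan2(sin Δλ cos φ₂, cos φ₁ sin φ₂ − sin φ₁ cos φ₂ cos Δλ) = 122.50°
Final bearing θ₂ = (initial bearing from the destination back to the start) + 180° = 161.62°
Δθ = θ₂ − θ₁ = +39.1°

+39.1°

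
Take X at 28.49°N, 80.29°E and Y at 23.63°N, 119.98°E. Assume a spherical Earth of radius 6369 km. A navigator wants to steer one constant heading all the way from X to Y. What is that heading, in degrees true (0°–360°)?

97.8°

Meridional parts: M(φ₁)=+0.5191, M(φ₂)=+0.4246 → ΔM = -0.0945;  Δλ = +0.6927 rad
tan C = Δλ / ΔM = -7.3331 → C = 97.77°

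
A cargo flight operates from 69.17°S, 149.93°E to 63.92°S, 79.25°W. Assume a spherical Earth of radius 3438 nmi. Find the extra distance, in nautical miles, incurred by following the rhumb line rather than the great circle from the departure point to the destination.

577 nmi

Great circle: cos σ = sin φ₁ sin φ₂ + cos φ₁ cos φ₂ cos Δλ,  σ = 0.7418 rad → d_gc = 2550.15 nmi
Rhumb line: Δψ = +0.2312, q = Δφ/Δψ = 0.3964, d_rh = R√(Δφ²+q²Δλ²) = 3127.59 nmi
Excess = 3127.59 − 2550.15 = 577.44 ≈ 577 nmi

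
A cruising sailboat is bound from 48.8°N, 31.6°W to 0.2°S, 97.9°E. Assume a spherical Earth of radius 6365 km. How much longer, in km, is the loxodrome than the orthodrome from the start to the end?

892 km

Great circle: cos σ = sin φ₁ sin φ₂ + cos φ₁ cos φ₂ cos Δλ,  σ = 2.0060 rad → d_gc = 12768.2 km
Rhumb line: Δψ = -0.9820, q = Δφ/Δψ = 0.8709, d_rh = R√(Δφ²+q²Δλ²) = 13660.3 km
Excess = 13660.3 − 12768.2 = 892.1 ≈ 892 km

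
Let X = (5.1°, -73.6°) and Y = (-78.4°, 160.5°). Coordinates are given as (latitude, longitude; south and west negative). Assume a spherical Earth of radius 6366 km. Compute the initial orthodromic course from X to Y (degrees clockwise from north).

189.6°

θ = atan2( sin Δλ·cos φ₂ ,  cos φ₁ sin φ₂ − sin φ₁ cos φ₂ cos Δλ )
  = atan2(-0.1629, -0.9652) = 189.58°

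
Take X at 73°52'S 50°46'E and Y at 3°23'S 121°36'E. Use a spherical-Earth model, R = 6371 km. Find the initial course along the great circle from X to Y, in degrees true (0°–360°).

72.4°

θ = atan2( sin Δλ·cos φ₂ ,  cos φ₁ sin φ₂ − sin φ₁ cos φ₂ cos Δλ )
  = atan2(+0.9429, +0.2984) = 72.44°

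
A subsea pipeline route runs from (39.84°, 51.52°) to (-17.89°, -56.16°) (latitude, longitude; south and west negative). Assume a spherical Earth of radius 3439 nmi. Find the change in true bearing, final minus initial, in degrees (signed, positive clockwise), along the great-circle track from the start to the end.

-33.1°

At departure: θ₁ = atan2(sin Δλ cos φ₂, cos φ₁ sin φ₂ − sin φ₁ cos φ₂ cos Δλ) = 266.80°
At arrival: θ₂ = atan2(sin Δλ cos φ₁, −cos φ₂ sin φ₁ + sin φ₂ cos φ₁ cos Δλ) = 233.67°
Δθ = θ₂ − θ₁ = -33.1°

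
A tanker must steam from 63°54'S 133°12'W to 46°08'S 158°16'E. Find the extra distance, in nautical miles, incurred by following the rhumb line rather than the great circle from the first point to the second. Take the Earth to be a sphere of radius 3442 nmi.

Great circle: cos σ = sin φ₁ sin φ₂ + cos φ₁ cos φ₂ cos Δλ,  σ = 0.7090 rad → d_gc = 2440.4 nmi
Rhumb line: Δψ = +0.5523, q = Δφ/Δψ = 0.5614, d_rh = R√(Δφ²+q²Δλ²) = 2546.0 nmi
Excess = 2546.0 − 2440.4 = 105.6 ≈ 106 nmi

106 nmi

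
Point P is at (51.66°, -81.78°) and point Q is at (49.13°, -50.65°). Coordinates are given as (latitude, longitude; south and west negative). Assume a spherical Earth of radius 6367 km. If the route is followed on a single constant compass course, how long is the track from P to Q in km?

2222 km

Rhumb course C = atan2(Δλ, Δψ) with Δψ = ln[tan(π/4+φ₂/2)/tan(π/4+φ₁/2)] = -0.0693, Δλ = +0.5433 → C = 97.27°
d = R·|Δφ| / |cos C| = 6367·0.04416 / 0.12650 = 2222 km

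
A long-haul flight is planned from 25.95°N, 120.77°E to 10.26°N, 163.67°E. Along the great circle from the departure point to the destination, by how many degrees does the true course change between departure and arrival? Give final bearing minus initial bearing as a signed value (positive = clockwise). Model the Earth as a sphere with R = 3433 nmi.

Initial bearing θ₁ = atan2(sin Δλ cos φ₂, cos φ₁ sin φ₂ − sin φ₁ cos φ₂ cos Δλ) = 103.05°
Final bearing θ₂ = (initial bearing from the destination back to the start) + 180° = 117.10°
Δθ = θ₂ − θ₁ = +14.1°

+14.1°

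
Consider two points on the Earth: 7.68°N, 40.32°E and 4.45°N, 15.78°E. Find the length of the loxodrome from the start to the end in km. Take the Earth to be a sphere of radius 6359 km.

Δψ = ln[tan(π/4+φ₂/2)/tan(π/4+φ₁/2)] = -0.0567;  Δφ = -0.0564 rad,  Δλ = -0.4283 rad
q = Δφ/Δψ = 0.9943
d = R·√(Δφ² + q²Δλ²) = 6359·0.42956 = 2732 km

2732 km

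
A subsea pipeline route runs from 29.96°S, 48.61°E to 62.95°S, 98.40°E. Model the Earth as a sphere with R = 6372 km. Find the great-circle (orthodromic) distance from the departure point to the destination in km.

5076 km

Haversine: a = sin²(Δφ/2)+cos φ₁ cos φ₂ sin²(Δλ/2) = 0.15044;  σ = 2·atan2(√a,√(1−a))
σ = 45.643° → d = Rσ = 6372·0.79662 = 5076 km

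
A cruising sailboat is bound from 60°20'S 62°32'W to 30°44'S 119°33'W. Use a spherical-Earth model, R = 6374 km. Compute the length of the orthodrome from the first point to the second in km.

5284 km

cos σ = sin φ₁ sin φ₂ + cos φ₁ cos φ₂ cos Δλ
      = sin(-60.33°)sin(-30.73°) + cos(-60.33°)cos(-30.73°)cos(-57.02°) = 0.6757
σ = 47.494° → d = Rσ = 6374·0.82893 = 5284 km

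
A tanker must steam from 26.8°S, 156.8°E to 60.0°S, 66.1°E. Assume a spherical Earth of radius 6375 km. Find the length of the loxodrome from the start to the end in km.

7946 km

Δψ = ln[tan(π/4+φ₂/2)/tan(π/4+φ₁/2)] = -0.8312;  Δφ = -0.5794 rad,  Δλ = -1.5830 rad
q = Δφ/Δψ = 0.6972
d = R·√(Δφ² + q²Δλ²) = 6375·1.24649 = 7946 km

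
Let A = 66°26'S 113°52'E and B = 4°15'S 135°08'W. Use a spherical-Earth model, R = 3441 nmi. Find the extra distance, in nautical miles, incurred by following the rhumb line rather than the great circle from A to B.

455 nmi

Great circle: cos σ = sin φ₁ sin φ₂ + cos φ₁ cos φ₂ cos Δλ,  σ = 1.6458 rad → d_gc = 5663.29 nmi
Rhumb line: Δψ = +1.4931, q = Δφ/Δψ = 0.7269, d_rh = R√(Δφ²+q²Δλ²) = 6117.83 nmi
Excess = 6117.83 − 5663.29 = 454.54 ≈ 455 nmi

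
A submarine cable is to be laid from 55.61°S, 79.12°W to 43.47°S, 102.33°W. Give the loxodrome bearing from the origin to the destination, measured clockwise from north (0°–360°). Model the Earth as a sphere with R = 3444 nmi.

309.1°

Δψ = ln[tan(π/4+φ₂/2)/tan(π/4+φ₁/2)] = +0.3288
Δλ = -0.4051 rad (taken the short way round)
course = atan2(Δλ, Δψ) = 309.07°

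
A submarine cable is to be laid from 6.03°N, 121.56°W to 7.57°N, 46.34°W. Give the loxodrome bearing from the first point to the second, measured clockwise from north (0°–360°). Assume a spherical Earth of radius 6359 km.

88.8°

Δψ = ln[tan(π/4+φ₂/2)/tan(π/4+φ₁/2)] = +0.0271
Δλ = +1.3128 rad (taken the short way round)
course = atan2(Δλ, Δψ) = 88.82°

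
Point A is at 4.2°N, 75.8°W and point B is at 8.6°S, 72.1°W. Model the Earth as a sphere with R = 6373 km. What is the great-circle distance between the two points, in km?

cos σ = sin φ₁ sin φ₂ + cos φ₁ cos φ₂ cos Δλ
      = sin(4.20°)sin(-8.60°) + cos(4.20°)cos(-8.60°)cos(3.70°) = 0.9731
σ = 13.321° → d = Rσ = 6373·0.23250 = 1482 km

1482 km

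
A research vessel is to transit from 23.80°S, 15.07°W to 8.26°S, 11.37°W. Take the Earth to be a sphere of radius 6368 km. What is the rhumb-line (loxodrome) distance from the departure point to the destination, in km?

1771 km

Rhumb course C = atan2(Δλ, Δψ) with Δψ = ln[tan(π/4+φ₂/2)/tan(π/4+φ₁/2)] = +0.2832, Δλ = +0.0646 → C = 12.84°
d = R·|Δφ| / |cos C| = 6368·0.27122 / 0.97498 = 1771 km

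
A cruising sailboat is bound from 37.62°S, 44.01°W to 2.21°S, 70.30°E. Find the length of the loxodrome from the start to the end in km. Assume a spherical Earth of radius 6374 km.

12357 km

Δψ = ln[tan(π/4+φ₂/2)/tan(π/4+φ₁/2)] = +0.6710;  Δφ = +0.6180 rad,  Δλ = +1.9951 rad
q = Δφ/Δψ = 0.9210
d = R·√(Δφ² + q²Δλ²) = 6374·1.93868 = 12357 km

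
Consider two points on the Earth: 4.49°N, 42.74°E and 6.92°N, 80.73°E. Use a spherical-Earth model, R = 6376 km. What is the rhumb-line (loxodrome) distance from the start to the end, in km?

Δψ = ln[tan(π/4+φ₂/2)/tan(π/4+φ₁/2)] = +0.0426;  Δφ = +0.0424 rad,  Δλ = +0.6631 rad
q = Δφ/Δψ = 0.9950
d = R·√(Δφ² + q²Δλ²) = 6376·0.66108 = 4215 km

4215 km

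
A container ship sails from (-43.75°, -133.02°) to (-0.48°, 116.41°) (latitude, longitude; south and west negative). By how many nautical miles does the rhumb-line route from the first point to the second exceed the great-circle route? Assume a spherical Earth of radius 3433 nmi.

227 nmi

Great circle: cos σ = sin φ₁ sin φ₂ + cos φ₁ cos φ₂ cos Δλ,  σ = 1.8214 rad → d_gc = 6252.9 nmi
Rhumb line: Δψ = +0.8425, q = Δφ/Δψ = 0.8964, d_rh = R√(Δφ²+q²Δλ²) = 6480.0 nmi
Excess = 6480.0 − 6252.9 = 227.1 ≈ 227 nmi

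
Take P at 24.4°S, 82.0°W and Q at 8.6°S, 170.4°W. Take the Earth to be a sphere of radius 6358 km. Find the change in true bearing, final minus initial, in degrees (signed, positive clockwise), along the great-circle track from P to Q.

+31.2°

At departure: θ₁ = atan2(sin Δλ cos φ₂, cos φ₁ sin φ₂ − sin φ₁ cos φ₂ cos Δλ) = 262.80°
At arrival: θ₂ = atan2(sin Δλ cos φ₁, −cos φ₂ sin φ₁ + sin φ₂ cos φ₁ cos Δλ) = 293.97°
Δθ = θ₂ − θ₁ = +31.2°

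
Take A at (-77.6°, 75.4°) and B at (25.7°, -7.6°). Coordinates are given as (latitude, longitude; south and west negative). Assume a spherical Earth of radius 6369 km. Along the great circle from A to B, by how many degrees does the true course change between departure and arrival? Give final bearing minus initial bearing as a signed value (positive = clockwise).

At departure: θ₁ = atan2(sin Δλ cos φ₂, cos φ₁ sin φ₂ − sin φ₁ cos φ₂ cos Δλ) = 282.63°
At arrival: θ₂ = atan2(sin Δλ cos φ₁, −cos φ₂ sin φ₁ + sin φ₂ cos φ₁ cos Δλ) = 346.55°
Δθ = θ₂ − θ₁ = +63.9°

+63.9°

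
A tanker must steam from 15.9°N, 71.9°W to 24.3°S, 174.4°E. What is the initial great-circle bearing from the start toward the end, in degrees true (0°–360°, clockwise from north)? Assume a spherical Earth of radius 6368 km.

θ = atan2( sin Δλ·cos φ₂ ,  cos φ₁ sin φ₂ − sin φ₁ cos φ₂ cos Δλ )
  = atan2(-0.8345, -0.2954) = 250.51°

250.5°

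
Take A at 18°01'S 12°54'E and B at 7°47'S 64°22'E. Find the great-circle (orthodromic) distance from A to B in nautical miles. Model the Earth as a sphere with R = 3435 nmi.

3060 nmi

cos σ = sin φ₁ sin φ₂ + cos φ₁ cos φ₂ cos Δλ
      = sin(-18.02°)sin(-7.78°) + cos(-18.02°)cos(-7.78°)cos(51.47°) = 0.6289
σ = 51.034° → d = Rσ = 3435·0.89072 = 3060 nmi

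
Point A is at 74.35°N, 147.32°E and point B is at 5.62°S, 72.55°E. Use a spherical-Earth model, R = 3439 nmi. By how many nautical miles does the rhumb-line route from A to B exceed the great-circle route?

180 nmi

Great circle: cos σ = sin φ₁ sin φ₂ + cos φ₁ cos φ₂ cos Δλ,  σ = 1.5946 rad → d_gc = 5483.74 nmi
Rhumb line: Δψ = -2.0829, q = Δφ/Δψ = 0.6701, d_rh = R√(Δφ²+q²Δλ²) = 5664.20 nmi
Excess = 5664.20 − 5483.74 = 180.46 ≈ 180 nmi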